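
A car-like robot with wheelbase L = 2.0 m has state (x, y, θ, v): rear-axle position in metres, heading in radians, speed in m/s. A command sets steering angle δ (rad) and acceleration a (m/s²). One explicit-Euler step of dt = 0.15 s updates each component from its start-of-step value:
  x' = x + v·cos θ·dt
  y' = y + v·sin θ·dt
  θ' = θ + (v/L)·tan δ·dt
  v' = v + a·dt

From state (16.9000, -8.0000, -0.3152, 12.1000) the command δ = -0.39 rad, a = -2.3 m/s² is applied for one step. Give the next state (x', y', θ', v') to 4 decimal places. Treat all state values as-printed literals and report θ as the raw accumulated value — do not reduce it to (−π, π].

x' = 16.9000 + 12.1000·cos(-0.3152)·0.15 = 18.6256
y' = -8.0000 + 12.1000·sin(-0.3152)·0.15 = -8.5627
θ' = -0.3152 + (12.1000/2.0)·tan(-0.39)·0.15 = -0.6882
v' = 12.1000 − 2.3000·0.15 = 11.7550

(18.6256, -8.5627, -0.6882, 11.7550)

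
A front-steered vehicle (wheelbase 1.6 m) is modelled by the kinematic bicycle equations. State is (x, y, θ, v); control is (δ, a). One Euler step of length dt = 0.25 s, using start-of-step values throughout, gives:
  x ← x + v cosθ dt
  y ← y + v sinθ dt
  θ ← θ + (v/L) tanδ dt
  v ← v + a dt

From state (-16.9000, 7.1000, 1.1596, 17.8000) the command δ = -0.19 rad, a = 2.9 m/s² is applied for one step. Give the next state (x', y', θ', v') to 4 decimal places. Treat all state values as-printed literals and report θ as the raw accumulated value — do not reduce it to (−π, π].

x' = -16.9000 + 17.8000·cos(1.1596)·0.25 = -15.1213
y' = 7.1000 + 17.8000·sin(1.1596)·0.25 = 11.1791
θ' = 1.1596 + (17.8000/1.6)·tan(-0.19)·0.25 = 0.6247
v' = 17.8000 + 2.9000·0.25 = 18.5250

(-15.1213, 11.1791, 0.6247, 18.5250)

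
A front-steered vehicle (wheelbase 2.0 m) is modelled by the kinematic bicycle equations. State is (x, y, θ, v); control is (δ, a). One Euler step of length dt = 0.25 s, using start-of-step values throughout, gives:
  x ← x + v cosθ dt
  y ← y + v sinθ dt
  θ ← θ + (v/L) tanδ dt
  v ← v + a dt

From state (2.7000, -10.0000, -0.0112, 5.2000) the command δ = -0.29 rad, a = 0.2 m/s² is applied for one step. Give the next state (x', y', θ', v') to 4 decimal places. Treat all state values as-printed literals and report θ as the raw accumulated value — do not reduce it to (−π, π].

(3.9999, -10.0146, -0.2052, 5.2500)

x' = 2.7000 + 5.2000·cos(-0.0112)·0.25 = 3.9999
y' = -10.0000 + 5.2000·sin(-0.0112)·0.25 = -10.0146
θ' = -0.0112 + (5.2000/2.0)·tan(-0.29)·0.25 = -0.2052
v' = 5.2000 + 0.2000·0.25 = 5.2500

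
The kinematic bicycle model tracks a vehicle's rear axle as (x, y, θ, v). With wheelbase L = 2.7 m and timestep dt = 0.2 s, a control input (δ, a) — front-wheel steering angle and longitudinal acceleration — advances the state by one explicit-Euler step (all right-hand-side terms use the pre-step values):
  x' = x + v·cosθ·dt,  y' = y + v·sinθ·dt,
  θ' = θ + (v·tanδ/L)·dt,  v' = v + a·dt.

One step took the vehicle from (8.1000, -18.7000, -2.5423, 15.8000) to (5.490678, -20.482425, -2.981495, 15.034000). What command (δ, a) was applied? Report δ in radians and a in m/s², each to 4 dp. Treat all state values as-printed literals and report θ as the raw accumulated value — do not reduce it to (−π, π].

δ = -0.3590, a = -3.8300

a = (v'−v)/dt = (-0.766000)/0.2 = -3.8300
Δθ = θ'−θ = -0.439195;  (v·dt/L) = 15.8000·0.2/2.7 = 1.170370
tan δ = Δθ·L/(v·dt) = -0.375262  →  δ = -0.3590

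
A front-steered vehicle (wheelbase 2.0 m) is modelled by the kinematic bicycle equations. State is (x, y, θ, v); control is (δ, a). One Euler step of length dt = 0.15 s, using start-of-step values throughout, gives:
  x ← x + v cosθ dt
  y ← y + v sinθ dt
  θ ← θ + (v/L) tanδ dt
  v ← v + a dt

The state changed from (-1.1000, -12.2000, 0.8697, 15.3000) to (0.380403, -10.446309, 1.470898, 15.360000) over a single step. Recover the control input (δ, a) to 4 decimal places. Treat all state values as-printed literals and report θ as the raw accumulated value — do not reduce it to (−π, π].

δ = 0.4826, a = 0.4000

a = (v'−v)/dt = (0.060000)/0.15 = 0.4000
Δθ = θ'−θ = 0.601198;  (v·dt/L) = 15.3000·0.15/2.0 = 1.147500
tan δ = Δθ·L/(v·dt) = 0.523920  →  δ = 0.4826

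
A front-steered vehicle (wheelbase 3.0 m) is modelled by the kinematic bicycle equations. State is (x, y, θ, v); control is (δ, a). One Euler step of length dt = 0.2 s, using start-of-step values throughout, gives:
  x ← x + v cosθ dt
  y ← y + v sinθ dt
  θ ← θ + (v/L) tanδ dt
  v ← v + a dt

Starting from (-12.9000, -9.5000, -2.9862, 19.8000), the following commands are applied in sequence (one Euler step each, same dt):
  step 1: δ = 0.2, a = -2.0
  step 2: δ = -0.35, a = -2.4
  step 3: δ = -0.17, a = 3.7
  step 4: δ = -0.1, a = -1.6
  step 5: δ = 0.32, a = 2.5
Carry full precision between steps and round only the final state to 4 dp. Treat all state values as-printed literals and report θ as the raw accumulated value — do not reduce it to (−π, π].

after step 1 (δ=0.2, a=-2.0): (-16.812285, -10.112881, -2.718623, 19.400000)
after step 2 (δ=-0.35, a=-2.4): (-20.350356, -11.705507, -3.190726, 18.920000)
after step 3 (δ=-0.17, a=3.7): (-24.129789, -11.519660, -3.407243, 19.660000)
after step 4 (δ=-0.1, a=-1.6): (-27.923863, -10.487366, -3.538748, 19.340000)
after step 5 (δ=0.32, a=2.5): (-31.490797, -8.991236, -3.111477, 19.840000)

(-31.4908, -8.9912, -3.1115, 19.8400)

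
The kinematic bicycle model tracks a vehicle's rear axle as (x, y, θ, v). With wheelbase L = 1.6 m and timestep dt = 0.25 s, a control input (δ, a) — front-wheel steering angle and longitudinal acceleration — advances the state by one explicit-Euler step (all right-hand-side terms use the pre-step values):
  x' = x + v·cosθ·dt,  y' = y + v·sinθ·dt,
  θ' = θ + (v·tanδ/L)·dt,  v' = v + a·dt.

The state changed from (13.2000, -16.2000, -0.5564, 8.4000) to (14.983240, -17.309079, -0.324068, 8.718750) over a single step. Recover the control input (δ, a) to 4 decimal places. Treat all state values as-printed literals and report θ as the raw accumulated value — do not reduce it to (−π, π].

a = (v'−v)/dt = (0.318750)/0.25 = 1.2750
Δθ = θ'−θ = 0.232332;  (v·dt/L) = 8.4000·0.25/1.6 = 1.312500
tan δ = Δθ·L/(v·dt) = 0.177015  →  δ = 0.1752

δ = 0.1752, a = 1.2750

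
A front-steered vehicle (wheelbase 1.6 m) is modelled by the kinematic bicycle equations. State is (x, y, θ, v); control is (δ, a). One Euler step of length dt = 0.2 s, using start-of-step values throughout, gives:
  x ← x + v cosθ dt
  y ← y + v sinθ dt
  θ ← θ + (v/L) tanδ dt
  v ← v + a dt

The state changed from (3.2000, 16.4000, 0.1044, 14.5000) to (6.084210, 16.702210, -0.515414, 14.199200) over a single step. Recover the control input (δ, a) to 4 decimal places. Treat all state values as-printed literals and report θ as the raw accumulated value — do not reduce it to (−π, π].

δ = -0.3295, a = -1.5040

a = (v'−v)/dt = (-0.300800)/0.2 = -1.5040
Δθ = θ'−θ = -0.619814;  (v·dt/L) = 14.5000·0.2/1.6 = 1.812500
tan δ = Δθ·L/(v·dt) = -0.341966  →  δ = -0.3295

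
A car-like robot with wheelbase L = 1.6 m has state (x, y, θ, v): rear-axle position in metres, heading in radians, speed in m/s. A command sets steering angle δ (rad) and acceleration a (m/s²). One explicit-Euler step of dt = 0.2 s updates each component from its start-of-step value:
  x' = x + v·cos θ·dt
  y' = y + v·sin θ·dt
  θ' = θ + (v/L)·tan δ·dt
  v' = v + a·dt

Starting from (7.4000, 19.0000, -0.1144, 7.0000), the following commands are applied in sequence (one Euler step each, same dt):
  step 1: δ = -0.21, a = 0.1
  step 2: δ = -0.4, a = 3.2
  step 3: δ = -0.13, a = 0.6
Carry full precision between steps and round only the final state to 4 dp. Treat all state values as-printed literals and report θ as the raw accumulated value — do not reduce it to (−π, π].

(11.3308, 17.4704, -0.7971, 7.7800)

after step 1 (δ=-0.21, a=0.1): (8.790849, 18.840189, -0.300900, 7.020000)
after step 2 (δ=-0.4, a=3.2): (10.131767, 18.424072, -0.671901, 7.660000)
after step 3 (δ=-0.13, a=0.6): (11.330772, 17.470441, -0.797082, 7.780000)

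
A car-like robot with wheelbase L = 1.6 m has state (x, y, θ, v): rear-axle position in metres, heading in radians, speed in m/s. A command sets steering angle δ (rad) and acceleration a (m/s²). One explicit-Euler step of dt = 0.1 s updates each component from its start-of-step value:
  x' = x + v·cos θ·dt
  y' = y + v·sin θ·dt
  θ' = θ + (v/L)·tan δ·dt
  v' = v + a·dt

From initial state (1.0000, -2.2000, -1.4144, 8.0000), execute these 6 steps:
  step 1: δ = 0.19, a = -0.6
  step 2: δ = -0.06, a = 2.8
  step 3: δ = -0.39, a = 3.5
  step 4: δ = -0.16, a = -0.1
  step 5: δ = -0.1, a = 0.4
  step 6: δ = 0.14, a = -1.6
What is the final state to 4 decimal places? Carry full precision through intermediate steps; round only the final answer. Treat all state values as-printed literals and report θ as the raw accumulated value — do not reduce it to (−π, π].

(1.3402, -7.1242, -1.6236, 8.4400)

after step 1 (δ=0.19, a=-0.6): (1.124608, -2.990236, -1.318240, 7.940000)
after step 2 (δ=-0.06, a=2.8): (1.323012, -3.759048, -1.348051, 8.220000)
after step 3 (δ=-0.39, a=3.5): (1.504599, -4.560740, -1.559230, 8.570000)
after step 4 (δ=-0.16, a=-0.1): (1.514511, -5.417683, -1.645669, 8.560000)
after step 5 (δ=-0.1, a=0.4): (1.450479, -6.271284, -1.699348, 8.600000)
after step 6 (δ=0.14, a=-1.6): (1.340229, -7.124188, -1.623603, 8.440000)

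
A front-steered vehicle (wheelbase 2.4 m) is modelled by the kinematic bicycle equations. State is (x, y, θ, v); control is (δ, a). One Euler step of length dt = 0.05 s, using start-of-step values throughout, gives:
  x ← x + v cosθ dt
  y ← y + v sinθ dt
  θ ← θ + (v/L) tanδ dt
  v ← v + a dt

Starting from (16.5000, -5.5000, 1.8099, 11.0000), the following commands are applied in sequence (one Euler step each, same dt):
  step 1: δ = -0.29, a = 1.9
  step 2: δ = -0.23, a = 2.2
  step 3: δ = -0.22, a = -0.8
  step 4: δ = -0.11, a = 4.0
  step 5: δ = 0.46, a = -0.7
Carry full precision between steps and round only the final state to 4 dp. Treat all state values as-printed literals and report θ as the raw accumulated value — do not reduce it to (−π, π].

after step 1 (δ=-0.29, a=1.9): (16.369742, -4.965647, 1.741514, 11.095000)
after step 2 (δ=-0.23, a=2.2): (16.275496, -4.418961, 1.687392, 11.205000)
after step 3 (δ=-0.22, a=-0.8): (16.210321, -3.862515, 1.635191, 11.165000)
after step 4 (δ=-0.11, a=4.0): (16.174398, -3.305422, 1.609501, 11.365000)
after step 5 (δ=0.46, a=-0.7): (16.152409, -2.737598, 1.726809, 11.330000)

(16.1524, -2.7376, 1.7268, 11.3300)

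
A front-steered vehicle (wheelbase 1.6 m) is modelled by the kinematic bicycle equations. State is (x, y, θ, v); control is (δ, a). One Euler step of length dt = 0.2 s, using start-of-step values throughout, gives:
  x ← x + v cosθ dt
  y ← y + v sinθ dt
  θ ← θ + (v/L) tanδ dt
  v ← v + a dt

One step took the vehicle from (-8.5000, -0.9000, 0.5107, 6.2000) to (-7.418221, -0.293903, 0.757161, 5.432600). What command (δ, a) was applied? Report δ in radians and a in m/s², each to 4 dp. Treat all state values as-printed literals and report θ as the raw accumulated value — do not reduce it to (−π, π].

a = (v'−v)/dt = (-0.767400)/0.2 = -3.8370
Δθ = θ'−θ = 0.246461;  (v·dt/L) = 6.2000·0.2/1.6 = 0.775000
tan δ = Δθ·L/(v·dt) = 0.318014  →  δ = 0.3079

δ = 0.3079, a = -3.8370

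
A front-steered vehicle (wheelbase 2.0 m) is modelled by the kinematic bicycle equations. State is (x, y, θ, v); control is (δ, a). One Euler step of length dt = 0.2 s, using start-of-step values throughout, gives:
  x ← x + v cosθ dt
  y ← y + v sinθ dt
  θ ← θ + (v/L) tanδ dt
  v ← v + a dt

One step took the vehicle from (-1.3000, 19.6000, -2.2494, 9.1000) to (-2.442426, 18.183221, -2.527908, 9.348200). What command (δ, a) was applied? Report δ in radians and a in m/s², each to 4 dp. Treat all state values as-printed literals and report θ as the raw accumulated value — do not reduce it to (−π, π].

a = (v'−v)/dt = (0.248200)/0.2 = 1.2410
Δθ = θ'−θ = -0.278508;  (v·dt/L) = 9.1000·0.2/2.0 = 0.910000
tan δ = Δθ·L/(v·dt) = -0.306053  →  δ = -0.2970

δ = -0.2970, a = 1.2410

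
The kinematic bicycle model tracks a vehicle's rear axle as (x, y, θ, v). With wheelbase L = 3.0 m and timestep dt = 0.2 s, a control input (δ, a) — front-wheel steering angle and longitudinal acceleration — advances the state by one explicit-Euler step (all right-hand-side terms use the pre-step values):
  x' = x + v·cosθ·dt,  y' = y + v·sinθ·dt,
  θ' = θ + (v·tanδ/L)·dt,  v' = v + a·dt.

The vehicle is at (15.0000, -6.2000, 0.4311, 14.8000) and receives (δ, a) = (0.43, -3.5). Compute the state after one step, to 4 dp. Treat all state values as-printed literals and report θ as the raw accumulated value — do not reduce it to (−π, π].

(17.6892, -4.9631, 0.8836, 14.1000)

x' = 15.0000 + 14.8000·cos(0.4311)·0.2 = 17.6892
y' = -6.2000 + 14.8000·sin(0.4311)·0.2 = -4.9631
θ' = 0.4311 + (14.8000/3.0)·tan(0.43)·0.2 = 0.8836
v' = 14.8000 − 3.5000·0.2 = 14.1000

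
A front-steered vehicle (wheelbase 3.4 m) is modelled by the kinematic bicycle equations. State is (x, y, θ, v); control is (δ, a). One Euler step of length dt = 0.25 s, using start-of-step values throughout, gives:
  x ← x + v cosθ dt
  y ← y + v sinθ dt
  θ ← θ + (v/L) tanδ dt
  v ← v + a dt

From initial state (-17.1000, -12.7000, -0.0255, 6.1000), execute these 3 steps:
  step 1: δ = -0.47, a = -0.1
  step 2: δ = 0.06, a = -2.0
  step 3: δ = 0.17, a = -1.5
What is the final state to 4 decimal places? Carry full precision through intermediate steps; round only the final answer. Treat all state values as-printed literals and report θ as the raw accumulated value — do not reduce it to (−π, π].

after step 1 (δ=-0.47, a=-0.1): (-15.575496, -12.738883, -0.253338, 6.075000)
after step 2 (δ=0.06, a=-2.0): (-14.105222, -13.119537, -0.226504, 5.575000)
after step 3 (δ=0.17, a=-1.5): (-12.747072, -13.432535, -0.156137, 5.200000)

(-12.7471, -13.4325, -0.1561, 5.2000)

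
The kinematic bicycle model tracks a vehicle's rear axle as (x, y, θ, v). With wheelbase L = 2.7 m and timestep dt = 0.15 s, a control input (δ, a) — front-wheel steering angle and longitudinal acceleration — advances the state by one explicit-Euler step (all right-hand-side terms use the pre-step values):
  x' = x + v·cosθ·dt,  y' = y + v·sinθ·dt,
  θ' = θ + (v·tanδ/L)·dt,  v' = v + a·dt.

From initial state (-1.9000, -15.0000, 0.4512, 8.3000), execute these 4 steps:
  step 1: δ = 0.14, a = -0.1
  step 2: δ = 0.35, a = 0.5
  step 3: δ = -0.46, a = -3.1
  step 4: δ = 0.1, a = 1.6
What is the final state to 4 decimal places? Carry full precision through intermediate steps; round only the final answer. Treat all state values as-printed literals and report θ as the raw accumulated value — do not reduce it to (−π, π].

after step 1 (δ=0.14, a=-0.1): (-0.779594, -14.457123, 0.516181, 8.285000)
after step 2 (δ=0.35, a=0.5): (0.301239, -13.843749, 0.684195, 8.360000)
after step 3 (δ=-0.46, a=-3.1): (1.272999, -13.051159, 0.454087, 7.895000)
after step 4 (δ=0.1, a=1.6): (2.337239, -12.531697, 0.498095, 8.135000)

(2.3372, -12.5317, 0.4981, 8.1350)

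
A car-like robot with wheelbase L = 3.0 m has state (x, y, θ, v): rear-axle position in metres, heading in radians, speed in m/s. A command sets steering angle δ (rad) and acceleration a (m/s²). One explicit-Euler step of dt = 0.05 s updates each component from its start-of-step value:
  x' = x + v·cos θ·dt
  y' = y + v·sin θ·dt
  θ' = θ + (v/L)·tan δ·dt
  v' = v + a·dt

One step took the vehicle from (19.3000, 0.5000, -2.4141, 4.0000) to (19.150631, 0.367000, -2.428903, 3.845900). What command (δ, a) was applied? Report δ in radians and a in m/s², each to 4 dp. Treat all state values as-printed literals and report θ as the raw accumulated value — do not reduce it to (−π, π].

δ = -0.2185, a = -3.0820

a = (v'−v)/dt = (-0.154100)/0.05 = -3.0820
Δθ = θ'−θ = -0.014803;  (v·dt/L) = 4.0000·0.05/3.0 = 0.066667
tan δ = Δθ·L/(v·dt) = -0.222045  →  δ = -0.2185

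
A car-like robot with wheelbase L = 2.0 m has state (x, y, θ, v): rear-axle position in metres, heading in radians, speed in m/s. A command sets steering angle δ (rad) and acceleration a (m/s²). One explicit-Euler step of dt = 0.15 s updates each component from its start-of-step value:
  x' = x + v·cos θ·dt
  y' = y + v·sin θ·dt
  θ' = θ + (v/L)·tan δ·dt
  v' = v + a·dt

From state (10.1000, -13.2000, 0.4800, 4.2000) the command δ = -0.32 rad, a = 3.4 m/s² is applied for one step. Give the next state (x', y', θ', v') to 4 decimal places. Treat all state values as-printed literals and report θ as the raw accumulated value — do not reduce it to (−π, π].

x' = 10.1000 + 4.2000·cos(0.4800)·0.15 = 10.6588
y' = -13.2000 + 4.2000·sin(0.4800)·0.15 = -12.9091
θ' = 0.4800 + (4.2000/2.0)·tan(-0.32)·0.15 = 0.3756
v' = 4.2000 + 3.4000·0.15 = 4.7100

(10.6588, -12.9091, 0.3756, 4.7100)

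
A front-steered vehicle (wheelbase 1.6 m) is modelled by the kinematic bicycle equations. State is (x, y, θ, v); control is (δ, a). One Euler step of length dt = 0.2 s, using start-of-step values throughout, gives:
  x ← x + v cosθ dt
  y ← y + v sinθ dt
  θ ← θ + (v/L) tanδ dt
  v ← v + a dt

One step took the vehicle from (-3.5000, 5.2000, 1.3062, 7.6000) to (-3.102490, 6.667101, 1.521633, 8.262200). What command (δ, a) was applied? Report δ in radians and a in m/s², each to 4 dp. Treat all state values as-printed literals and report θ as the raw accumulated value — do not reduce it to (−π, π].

δ = 0.2230, a = 3.3110

a = (v'−v)/dt = (0.662200)/0.2 = 3.3110
Δθ = θ'−θ = 0.215433;  (v·dt/L) = 7.6000·0.2/1.6 = 0.950000
tan δ = Δθ·L/(v·dt) = 0.226772  →  δ = 0.2230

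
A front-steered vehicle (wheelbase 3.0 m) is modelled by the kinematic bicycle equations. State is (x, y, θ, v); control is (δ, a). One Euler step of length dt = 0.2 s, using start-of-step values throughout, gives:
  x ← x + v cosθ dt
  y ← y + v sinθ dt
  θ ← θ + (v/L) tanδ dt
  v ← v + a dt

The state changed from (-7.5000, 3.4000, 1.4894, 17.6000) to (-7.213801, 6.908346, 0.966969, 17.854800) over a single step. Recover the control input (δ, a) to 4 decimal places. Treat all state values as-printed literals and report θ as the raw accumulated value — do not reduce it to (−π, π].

δ = -0.4189, a = 1.2740

a = (v'−v)/dt = (0.254800)/0.2 = 1.2740
Δθ = θ'−θ = -0.522431;  (v·dt/L) = 17.6000·0.2/3.0 = 1.173333
tan δ = Δθ·L/(v·dt) = -0.445254  →  δ = -0.4189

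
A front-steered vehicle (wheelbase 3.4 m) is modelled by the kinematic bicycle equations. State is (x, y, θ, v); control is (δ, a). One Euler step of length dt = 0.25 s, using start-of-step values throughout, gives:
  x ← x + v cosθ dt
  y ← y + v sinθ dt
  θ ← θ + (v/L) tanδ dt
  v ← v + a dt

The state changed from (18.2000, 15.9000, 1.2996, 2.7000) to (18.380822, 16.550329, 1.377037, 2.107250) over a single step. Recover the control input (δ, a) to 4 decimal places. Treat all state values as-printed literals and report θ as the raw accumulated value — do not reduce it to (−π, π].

a = (v'−v)/dt = (-0.592750)/0.25 = -2.3710
Δθ = θ'−θ = 0.077437;  (v·dt/L) = 2.7000·0.25/3.4 = 0.198529
tan δ = Δθ·L/(v·dt) = 0.390053  →  δ = 0.3719

δ = 0.3719, a = -2.3710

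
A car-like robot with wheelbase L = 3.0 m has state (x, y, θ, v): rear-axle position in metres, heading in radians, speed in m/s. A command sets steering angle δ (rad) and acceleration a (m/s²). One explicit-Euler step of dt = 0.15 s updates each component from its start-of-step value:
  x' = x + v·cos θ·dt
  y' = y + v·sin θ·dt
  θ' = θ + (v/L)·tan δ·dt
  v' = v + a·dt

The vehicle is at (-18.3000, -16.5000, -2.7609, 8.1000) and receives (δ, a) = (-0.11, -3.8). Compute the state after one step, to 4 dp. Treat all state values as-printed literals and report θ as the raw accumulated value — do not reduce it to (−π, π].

(-19.4280, -16.9514, -2.8056, 7.5300)

x' = -18.3000 + 8.1000·cos(-2.7609)·0.15 = -19.4280
y' = -16.5000 + 8.1000·sin(-2.7609)·0.15 = -16.9514
θ' = -2.7609 + (8.1000/3.0)·tan(-0.11)·0.15 = -2.8056
v' = 8.1000 − 3.8000·0.15 = 7.5300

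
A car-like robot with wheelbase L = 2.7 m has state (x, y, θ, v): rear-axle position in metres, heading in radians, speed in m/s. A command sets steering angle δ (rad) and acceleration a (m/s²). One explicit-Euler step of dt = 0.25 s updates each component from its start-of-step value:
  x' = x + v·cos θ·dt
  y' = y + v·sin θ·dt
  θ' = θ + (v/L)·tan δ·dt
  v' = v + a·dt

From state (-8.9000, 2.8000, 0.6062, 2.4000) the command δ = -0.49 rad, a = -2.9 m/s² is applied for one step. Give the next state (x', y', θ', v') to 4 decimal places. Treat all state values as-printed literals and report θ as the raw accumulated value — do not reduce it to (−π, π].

(-8.4069, 3.1418, 0.4877, 1.6750)

x' = -8.9000 + 2.4000·cos(0.6062)·0.25 = -8.4069
y' = 2.8000 + 2.4000·sin(0.6062)·0.25 = 3.1418
θ' = 0.6062 + (2.4000/2.7)·tan(-0.49)·0.25 = 0.4877
v' = 2.4000 − 2.9000·0.25 = 1.6750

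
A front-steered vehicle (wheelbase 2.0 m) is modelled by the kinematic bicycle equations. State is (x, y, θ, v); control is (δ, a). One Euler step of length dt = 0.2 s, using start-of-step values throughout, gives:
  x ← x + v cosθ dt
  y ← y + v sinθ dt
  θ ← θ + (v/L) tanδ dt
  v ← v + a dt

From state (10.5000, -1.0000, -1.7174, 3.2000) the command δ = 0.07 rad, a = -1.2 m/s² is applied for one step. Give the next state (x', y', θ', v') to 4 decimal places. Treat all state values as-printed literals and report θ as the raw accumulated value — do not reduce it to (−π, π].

x' = 10.5000 + 3.2000·cos(-1.7174)·0.2 = 10.4065
y' = -1.0000 + 3.2000·sin(-1.7174)·0.2 = -1.6331
θ' = -1.7174 + (3.2000/2.0)·tan(0.07)·0.2 = -1.6950
v' = 3.2000 − 1.2000·0.2 = 2.9600

(10.4065, -1.6331, -1.6950, 2.9600)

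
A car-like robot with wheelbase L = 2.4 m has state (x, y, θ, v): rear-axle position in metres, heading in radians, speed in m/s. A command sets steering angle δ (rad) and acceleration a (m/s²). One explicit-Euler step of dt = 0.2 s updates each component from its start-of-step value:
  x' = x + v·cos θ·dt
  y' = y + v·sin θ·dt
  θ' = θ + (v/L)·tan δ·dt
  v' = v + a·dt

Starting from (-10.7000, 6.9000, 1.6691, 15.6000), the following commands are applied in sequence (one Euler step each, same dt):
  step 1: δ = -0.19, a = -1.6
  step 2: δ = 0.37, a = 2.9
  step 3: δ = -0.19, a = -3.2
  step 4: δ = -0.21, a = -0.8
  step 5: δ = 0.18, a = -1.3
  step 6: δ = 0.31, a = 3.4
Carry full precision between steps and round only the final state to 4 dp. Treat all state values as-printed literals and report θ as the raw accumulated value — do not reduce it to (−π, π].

after step 1 (δ=-0.19, a=-1.6): (-11.006214, 10.004937, 1.419084, 15.280000)
after step 2 (δ=0.37, a=2.9): (-10.544358, 13.025835, 1.912963, 15.860000)
after step 3 (δ=-0.19, a=-3.2): (-11.608657, 16.013953, 1.658781, 15.220000)
after step 4 (δ=-0.21, a=-0.8): (-11.876135, 19.046179, 1.388445, 15.060000)
after step 5 (δ=0.18, a=-1.3): (-11.329932, 22.008240, 1.616817, 14.800000)
after step 6 (δ=0.31, a=3.4): (-11.466104, 24.965106, 2.011887, 15.480000)

(-11.4661, 24.9651, 2.0119, 15.4800)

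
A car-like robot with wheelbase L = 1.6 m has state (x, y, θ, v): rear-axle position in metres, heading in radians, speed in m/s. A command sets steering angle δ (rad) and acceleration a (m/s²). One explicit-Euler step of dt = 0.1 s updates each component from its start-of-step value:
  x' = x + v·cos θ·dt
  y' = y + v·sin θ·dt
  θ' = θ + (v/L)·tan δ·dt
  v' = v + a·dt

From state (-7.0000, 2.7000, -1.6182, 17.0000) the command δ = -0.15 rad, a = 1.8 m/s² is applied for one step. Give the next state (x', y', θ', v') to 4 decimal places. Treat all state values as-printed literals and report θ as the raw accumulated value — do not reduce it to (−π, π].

(-7.0806, 1.0019, -1.7788, 17.1800)

x' = -7.0000 + 17.0000·cos(-1.6182)·0.1 = -7.0806
y' = 2.7000 + 17.0000·sin(-1.6182)·0.1 = 1.0019
θ' = -1.6182 + (17.0000/1.6)·tan(-0.15)·0.1 = -1.7788
v' = 17.0000 + 1.8000·0.1 = 17.1800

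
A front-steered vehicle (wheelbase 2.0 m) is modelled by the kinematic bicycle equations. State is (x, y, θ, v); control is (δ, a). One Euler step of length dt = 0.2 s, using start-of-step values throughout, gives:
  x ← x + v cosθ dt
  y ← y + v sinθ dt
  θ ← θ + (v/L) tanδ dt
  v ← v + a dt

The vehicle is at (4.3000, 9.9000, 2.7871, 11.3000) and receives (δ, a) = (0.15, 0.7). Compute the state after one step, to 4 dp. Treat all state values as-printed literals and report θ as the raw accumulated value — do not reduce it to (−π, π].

(2.1805, 10.6845, 2.9579, 11.4400)

x' = 4.3000 + 11.3000·cos(2.7871)·0.2 = 2.1805
y' = 9.9000 + 11.3000·sin(2.7871)·0.2 = 10.6845
θ' = 2.7871 + (11.3000/2.0)·tan(0.15)·0.2 = 2.9579
v' = 11.3000 + 0.7000·0.2 = 11.4400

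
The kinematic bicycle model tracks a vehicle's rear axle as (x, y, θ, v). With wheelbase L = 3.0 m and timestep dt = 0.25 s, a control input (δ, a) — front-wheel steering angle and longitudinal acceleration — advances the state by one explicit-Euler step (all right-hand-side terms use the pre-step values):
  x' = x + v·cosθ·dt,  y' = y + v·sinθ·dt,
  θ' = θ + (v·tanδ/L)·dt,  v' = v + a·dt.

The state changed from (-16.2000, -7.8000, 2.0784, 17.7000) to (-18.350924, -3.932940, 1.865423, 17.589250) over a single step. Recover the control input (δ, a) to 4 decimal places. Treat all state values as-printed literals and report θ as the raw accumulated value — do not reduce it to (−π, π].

δ = -0.1434, a = -0.4430

a = (v'−v)/dt = (-0.110750)/0.25 = -0.4430
Δθ = θ'−θ = -0.212977;  (v·dt/L) = 17.7000·0.25/3.0 = 1.475000
tan δ = Δθ·L/(v·dt) = -0.144391  →  δ = -0.1434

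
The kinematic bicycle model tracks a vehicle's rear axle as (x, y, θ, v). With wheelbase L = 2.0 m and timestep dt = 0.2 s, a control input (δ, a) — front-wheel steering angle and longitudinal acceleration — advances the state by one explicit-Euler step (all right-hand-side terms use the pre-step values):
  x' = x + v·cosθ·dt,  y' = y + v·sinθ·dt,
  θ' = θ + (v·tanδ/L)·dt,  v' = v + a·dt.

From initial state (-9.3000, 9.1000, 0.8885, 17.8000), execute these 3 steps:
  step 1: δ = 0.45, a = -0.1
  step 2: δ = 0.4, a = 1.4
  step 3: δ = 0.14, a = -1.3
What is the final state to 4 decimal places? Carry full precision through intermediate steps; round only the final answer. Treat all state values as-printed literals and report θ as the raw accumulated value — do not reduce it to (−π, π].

after step 1 (δ=0.45, a=-0.1): (-7.055146, 11.863011, 1.748338, 17.780000)
after step 2 (δ=0.4, a=1.4): (-7.683173, 15.363114, 2.500064, 18.060000)
after step 3 (δ=0.14, a=-1.3): (-10.577043, 17.524609, 2.754569, 17.800000)

(-10.5770, 17.5246, 2.7546, 17.8000)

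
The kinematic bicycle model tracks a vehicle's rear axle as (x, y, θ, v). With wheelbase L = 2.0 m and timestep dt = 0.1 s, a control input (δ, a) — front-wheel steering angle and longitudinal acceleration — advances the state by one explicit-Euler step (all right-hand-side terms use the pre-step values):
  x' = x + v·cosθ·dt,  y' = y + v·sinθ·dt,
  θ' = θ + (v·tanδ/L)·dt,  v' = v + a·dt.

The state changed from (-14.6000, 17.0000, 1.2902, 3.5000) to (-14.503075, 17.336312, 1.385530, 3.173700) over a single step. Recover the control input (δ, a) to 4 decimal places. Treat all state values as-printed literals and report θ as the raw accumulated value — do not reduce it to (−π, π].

δ = 0.4988, a = -3.2630

a = (v'−v)/dt = (-0.326300)/0.1 = -3.2630
Δθ = θ'−θ = 0.095330;  (v·dt/L) = 3.5000·0.1/2.0 = 0.175000
tan δ = Δθ·L/(v·dt) = 0.544743  →  δ = 0.4988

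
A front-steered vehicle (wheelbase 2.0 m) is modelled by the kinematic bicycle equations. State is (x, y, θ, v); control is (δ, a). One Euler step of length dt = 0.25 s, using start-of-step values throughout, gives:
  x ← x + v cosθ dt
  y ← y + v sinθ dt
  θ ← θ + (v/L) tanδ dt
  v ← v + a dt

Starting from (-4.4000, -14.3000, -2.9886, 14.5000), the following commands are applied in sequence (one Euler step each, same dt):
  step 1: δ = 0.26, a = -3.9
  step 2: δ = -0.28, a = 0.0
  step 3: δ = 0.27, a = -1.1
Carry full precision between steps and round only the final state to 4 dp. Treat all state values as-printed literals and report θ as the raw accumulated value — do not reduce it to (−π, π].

(-14.0483, -17.3605, -2.5247, 13.2500)

after step 1 (δ=0.26, a=-3.9): (-7.982658, -14.852437, -2.506436, 13.525000)
after step 2 (δ=-0.28, a=0.0): (-10.704492, -16.858545, -2.992582, 13.525000)
after step 3 (δ=0.27, a=-1.1): (-14.048273, -17.360523, -2.524688, 13.250000)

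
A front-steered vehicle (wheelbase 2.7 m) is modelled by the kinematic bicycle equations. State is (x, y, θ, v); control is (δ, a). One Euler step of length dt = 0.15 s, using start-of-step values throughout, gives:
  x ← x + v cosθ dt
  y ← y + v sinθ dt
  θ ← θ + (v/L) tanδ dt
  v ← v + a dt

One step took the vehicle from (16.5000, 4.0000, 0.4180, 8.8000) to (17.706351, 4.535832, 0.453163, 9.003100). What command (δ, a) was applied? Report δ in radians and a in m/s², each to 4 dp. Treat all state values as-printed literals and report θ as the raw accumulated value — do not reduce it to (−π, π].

δ = 0.0718, a = 1.3540

a = (v'−v)/dt = (0.203100)/0.15 = 1.3540
Δθ = θ'−θ = 0.035163;  (v·dt/L) = 8.8000·0.15/2.7 = 0.488889
tan δ = Δθ·L/(v·dt) = 0.071924  →  δ = 0.0718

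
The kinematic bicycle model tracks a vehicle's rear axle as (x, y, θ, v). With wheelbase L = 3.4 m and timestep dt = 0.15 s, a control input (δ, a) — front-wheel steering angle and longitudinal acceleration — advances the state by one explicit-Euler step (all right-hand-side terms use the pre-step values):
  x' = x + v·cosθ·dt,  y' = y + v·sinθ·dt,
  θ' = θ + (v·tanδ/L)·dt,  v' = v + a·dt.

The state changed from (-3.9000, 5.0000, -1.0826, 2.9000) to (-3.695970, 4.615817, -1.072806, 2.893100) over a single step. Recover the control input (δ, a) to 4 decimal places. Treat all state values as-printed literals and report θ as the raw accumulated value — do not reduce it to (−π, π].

δ = 0.0764, a = -0.0460

a = (v'−v)/dt = (-0.006900)/0.15 = -0.0460
Δθ = θ'−θ = 0.009794;  (v·dt/L) = 2.9000·0.15/3.4 = 0.127941
tan δ = Δθ·L/(v·dt) = 0.076551  →  δ = 0.0764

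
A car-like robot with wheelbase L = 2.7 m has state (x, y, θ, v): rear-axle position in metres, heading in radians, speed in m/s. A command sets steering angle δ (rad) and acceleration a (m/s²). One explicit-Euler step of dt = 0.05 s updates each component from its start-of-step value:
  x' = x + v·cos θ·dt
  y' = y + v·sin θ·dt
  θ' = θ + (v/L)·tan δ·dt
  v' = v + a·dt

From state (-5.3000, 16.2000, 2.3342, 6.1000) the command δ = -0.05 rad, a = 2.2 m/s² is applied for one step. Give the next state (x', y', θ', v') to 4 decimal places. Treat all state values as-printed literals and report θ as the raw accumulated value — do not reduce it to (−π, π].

x' = -5.3000 + 6.1000·cos(2.3342)·0.05 = -5.5109
y' = 16.2000 + 6.1000·sin(2.3342)·0.05 = 16.4204
θ' = 2.3342 + (6.1000/2.7)·tan(-0.05)·0.05 = 2.3285
v' = 6.1000 + 2.2000·0.05 = 6.2100

(-5.5109, 16.4204, 2.3285, 6.2100)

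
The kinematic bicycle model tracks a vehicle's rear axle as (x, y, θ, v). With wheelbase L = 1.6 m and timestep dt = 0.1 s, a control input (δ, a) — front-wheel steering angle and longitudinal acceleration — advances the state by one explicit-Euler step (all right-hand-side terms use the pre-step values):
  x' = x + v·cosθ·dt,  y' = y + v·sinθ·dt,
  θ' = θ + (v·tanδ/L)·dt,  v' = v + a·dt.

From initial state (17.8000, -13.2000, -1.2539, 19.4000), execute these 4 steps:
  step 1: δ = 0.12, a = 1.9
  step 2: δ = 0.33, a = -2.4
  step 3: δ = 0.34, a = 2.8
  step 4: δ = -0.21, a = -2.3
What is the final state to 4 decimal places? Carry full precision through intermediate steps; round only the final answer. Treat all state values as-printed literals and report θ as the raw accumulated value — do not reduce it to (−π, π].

after step 1 (δ=0.12, a=1.9): (18.404541, -15.043402, -1.107698, 19.590000)
after step 2 (δ=0.33, a=-2.4): (19.279670, -16.796065, -0.688319, 19.350000)
after step 3 (δ=0.34, a=2.8): (20.774100, -18.025254, -0.260518, 19.630000)
after step 4 (δ=-0.21, a=-2.3): (22.670862, -18.530886, -0.522017, 19.400000)

(22.6709, -18.5309, -0.5220, 19.4000)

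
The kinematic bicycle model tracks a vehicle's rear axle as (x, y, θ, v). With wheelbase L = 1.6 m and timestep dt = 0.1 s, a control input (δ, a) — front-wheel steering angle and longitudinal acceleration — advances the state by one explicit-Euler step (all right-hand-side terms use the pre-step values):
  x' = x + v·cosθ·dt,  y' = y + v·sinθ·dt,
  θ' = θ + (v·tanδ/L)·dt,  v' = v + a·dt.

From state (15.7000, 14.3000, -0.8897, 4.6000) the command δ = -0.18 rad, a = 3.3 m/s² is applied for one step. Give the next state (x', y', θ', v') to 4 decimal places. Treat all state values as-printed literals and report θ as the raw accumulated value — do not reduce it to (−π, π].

(15.9896, 13.9426, -0.9420, 4.9300)

x' = 15.7000 + 4.6000·cos(-0.8897)·0.1 = 15.9896
y' = 14.3000 + 4.6000·sin(-0.8897)·0.1 = 13.9426
θ' = -0.8897 + (4.6000/1.6)·tan(-0.18)·0.1 = -0.9420
v' = 4.6000 + 3.3000·0.1 = 4.9300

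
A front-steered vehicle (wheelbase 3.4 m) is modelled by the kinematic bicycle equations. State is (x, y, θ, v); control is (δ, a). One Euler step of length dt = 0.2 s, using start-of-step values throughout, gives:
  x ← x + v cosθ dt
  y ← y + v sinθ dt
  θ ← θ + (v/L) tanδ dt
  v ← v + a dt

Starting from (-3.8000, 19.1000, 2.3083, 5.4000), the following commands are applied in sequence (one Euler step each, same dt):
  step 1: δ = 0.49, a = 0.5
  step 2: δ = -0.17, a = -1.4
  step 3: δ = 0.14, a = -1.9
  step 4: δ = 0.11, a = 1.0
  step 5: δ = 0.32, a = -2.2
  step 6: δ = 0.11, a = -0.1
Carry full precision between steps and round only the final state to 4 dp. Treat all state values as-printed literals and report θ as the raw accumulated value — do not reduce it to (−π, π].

(-8.5247, 22.9546, 2.6250, 4.5800)

after step 1 (δ=0.49, a=0.5): (-4.526238, 19.899361, 2.477729, 5.500000)
after step 2 (δ=-0.17, a=-1.4): (-5.392617, 20.577142, 2.422193, 5.220000)
after step 3 (δ=0.14, a=-1.9): (-6.177915, 21.265068, 2.465464, 4.840000)
after step 4 (δ=0.11, a=1.0): (-6.932957, 21.870821, 2.496909, 5.040000)
after step 5 (δ=0.32, a=-2.2): (-7.738641, 22.476574, 2.595156, 4.600000)
after step 6 (δ=0.11, a=-0.1): (-8.524672, 22.954649, 2.625042, 4.580000)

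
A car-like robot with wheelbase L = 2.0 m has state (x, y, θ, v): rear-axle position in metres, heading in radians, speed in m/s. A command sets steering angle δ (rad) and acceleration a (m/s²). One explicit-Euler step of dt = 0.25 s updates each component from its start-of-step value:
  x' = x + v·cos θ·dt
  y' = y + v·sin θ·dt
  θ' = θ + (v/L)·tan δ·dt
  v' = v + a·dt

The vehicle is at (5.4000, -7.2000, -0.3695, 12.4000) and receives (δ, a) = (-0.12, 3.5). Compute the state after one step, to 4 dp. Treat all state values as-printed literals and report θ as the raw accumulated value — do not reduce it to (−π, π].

x' = 5.4000 + 12.4000·cos(-0.3695)·0.25 = 8.2908
y' = -7.2000 + 12.4000·sin(-0.3695)·0.25 = -8.3196
θ' = -0.3695 + (12.4000/2.0)·tan(-0.12)·0.25 = -0.5564
v' = 12.4000 + 3.5000·0.25 = 13.2750

(8.2908, -8.3196, -0.5564, 13.2750)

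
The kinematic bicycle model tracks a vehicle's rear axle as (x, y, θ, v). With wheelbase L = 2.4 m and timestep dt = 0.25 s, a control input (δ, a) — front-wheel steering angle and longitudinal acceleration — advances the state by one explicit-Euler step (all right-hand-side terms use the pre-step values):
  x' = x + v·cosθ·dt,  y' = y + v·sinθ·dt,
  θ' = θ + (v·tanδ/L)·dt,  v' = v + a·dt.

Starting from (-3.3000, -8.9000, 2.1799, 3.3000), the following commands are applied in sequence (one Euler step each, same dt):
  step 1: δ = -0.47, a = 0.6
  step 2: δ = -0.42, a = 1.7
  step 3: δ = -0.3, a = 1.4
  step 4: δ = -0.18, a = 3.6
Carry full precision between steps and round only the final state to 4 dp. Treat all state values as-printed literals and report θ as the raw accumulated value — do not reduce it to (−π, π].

after step 1 (δ=-0.47, a=0.6): (-3.772009, -8.223367, 2.005287, 3.450000)
after step 2 (δ=-0.42, a=1.7): (-4.135077, -7.441007, 1.844800, 3.875000)
after step 3 (δ=-0.3, a=1.4): (-4.397209, -6.508395, 1.719937, 4.225000)
after step 4 (δ=-0.18, a=3.6): (-4.554156, -5.463871, 1.639852, 5.125000)

(-4.5542, -5.4639, 1.6399, 5.1250)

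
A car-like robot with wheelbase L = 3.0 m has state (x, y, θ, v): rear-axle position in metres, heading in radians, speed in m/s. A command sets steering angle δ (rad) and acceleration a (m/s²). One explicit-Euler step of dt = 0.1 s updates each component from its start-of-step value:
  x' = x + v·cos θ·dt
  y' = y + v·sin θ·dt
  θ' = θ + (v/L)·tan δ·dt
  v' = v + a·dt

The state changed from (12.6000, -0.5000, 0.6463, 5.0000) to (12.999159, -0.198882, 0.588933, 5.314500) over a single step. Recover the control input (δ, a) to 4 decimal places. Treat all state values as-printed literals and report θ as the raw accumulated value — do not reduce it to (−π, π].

a = (v'−v)/dt = (0.314500)/0.1 = 3.1450
Δθ = θ'−θ = -0.057367;  (v·dt/L) = 5.0000·0.1/3.0 = 0.166667
tan δ = Δθ·L/(v·dt) = -0.344202  →  δ = -0.3315

δ = -0.3315, a = 3.1450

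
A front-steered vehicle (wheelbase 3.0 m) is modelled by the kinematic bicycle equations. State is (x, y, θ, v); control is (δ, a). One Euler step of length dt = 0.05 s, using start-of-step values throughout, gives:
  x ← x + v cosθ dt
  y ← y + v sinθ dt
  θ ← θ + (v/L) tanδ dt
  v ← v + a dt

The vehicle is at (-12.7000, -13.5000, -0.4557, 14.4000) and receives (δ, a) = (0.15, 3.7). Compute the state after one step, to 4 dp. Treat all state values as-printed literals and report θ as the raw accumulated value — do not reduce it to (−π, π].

x' = -12.7000 + 14.4000·cos(-0.4557)·0.05 = -12.0535
y' = -13.5000 + 14.4000·sin(-0.4557)·0.05 = -13.8169
θ' = -0.4557 + (14.4000/3.0)·tan(0.15)·0.05 = -0.4194
v' = 14.4000 + 3.7000·0.05 = 14.5850

(-12.0535, -13.8169, -0.4194, 14.5850)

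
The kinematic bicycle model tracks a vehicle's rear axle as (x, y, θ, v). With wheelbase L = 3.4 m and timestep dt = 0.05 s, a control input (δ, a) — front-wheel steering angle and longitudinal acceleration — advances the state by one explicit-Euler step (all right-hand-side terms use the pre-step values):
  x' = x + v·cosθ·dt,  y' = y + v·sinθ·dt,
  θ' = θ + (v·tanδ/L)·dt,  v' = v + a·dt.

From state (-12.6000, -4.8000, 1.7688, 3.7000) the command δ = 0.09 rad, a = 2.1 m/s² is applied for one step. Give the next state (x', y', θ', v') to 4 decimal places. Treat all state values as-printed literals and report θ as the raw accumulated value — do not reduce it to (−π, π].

x' = -12.6000 + 3.7000·cos(1.7688)·0.05 = -12.6364
y' = -4.8000 + 3.7000·sin(1.7688)·0.05 = -4.6186
θ' = 1.7688 + (3.7000/3.4)·tan(0.09)·0.05 = 1.7737
v' = 3.7000 + 2.1000·0.05 = 3.8050

(-12.6364, -4.6186, 1.7737, 3.8050)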